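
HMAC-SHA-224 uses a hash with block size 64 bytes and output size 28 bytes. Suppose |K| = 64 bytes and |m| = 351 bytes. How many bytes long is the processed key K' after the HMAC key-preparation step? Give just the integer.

Key is 64 ≤ 64 bytes, zero-padded: |K'| = 64.

64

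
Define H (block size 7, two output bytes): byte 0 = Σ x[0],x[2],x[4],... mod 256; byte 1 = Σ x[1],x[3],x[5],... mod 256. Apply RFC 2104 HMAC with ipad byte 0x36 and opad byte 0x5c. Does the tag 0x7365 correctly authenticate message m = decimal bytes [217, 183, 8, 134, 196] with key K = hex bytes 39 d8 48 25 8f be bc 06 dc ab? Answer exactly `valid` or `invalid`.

valid

Key hex bytes 39 d8 48 25 8f be bc 06 dc ab is 10 bytes > B = 7, so hash it first: H(key) = a8 6c, then zero-pad to 7 bytes: K' = a8 6c 00 00 00 00 00.
K' ⊕ ipad = 9e 5a 36 36 36 36 36; K' ⊕ opad = f4 30 5c 5c 5c 5c 5c.
Inner hash: even-index sum = 637 mod 256 = 125; odd-index sum = 619 mod 256 = 107 → 7d 6b.
Outer hash (recomputed tag): even-index sum = 627 mod 256 = 115; odd-index sum = 357 mod 256 = 101 → 73 65.
Recomputed tag = 7365; claimed = 7365 → match.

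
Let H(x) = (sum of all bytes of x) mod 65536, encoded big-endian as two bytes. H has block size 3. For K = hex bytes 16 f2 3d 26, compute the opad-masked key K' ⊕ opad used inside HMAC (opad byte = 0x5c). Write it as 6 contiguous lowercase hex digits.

5d375c

Key hex bytes 16 f2 3d 26 is 4 bytes > B = 3, so hash it first: H(key) = 01 6b, then zero-pad to 3 bytes: K' = 01 6b 00.
XOR each byte with 0x5c: 01⊕5c=5d, 6b⊕5c=37, 00⊕5c=5c.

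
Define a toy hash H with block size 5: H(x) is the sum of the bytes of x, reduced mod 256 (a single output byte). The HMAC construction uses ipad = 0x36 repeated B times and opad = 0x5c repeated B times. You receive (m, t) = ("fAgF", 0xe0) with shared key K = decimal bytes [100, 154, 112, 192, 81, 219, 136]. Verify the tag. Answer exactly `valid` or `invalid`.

invalid

Key decimal bytes [100, 154, 112, 192, 81, 219, 136] = 64 9a 70 c0 51 db 88 is 7 bytes > B = 5, so hash it first: H(key) = e2, then zero-pad to 5 bytes: K' = e2 00 00 00 00.
K' ⊕ ipad = d4 36 36 36 36; K' ⊕ opad = be 5c 5c 5c 5c.
Inner hash: sum = 212+54+54+54+54+102+65+103+70 = 768; mod 256 = 0 → 00.
Outer hash (recomputed tag): sum = 190+92+92+92+92+0 = 558; mod 256 = 46 → 2e.
Recomputed tag = 2e; claimed = e0 → mismatch.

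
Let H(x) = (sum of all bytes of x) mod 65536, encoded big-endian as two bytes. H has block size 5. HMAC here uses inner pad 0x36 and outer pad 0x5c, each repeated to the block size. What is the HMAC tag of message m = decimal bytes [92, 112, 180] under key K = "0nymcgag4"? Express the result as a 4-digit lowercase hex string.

Key "0nymcgag4" = 30 6e 79 6d 63 67 61 67 34 is 9 bytes > B = 5, so hash it first: H(key) = 03 4a, then zero-pad to 5 bytes: K' = 03 4a 00 00 00.
K' ⊕ ipad = 35 7c 36 36 36.  K' ⊕ opad = 5f 16 5c 5c 5c.
Inner input = (K'⊕ipad) ∥ m = 35 7c 36 36 36 ∥ 5c 70 b4.
Inner hash: sum = 53+124+54+54+54+92+112+180 = 723 → 02 d3.
Outer input = (K'⊕opad) ∥ inner = 5f 16 5c 5c 5c ∥ 02 d3.
Outer hash (tag): sum = 95+22+92+92+92+2+211 = 606 → 02 5e.

025e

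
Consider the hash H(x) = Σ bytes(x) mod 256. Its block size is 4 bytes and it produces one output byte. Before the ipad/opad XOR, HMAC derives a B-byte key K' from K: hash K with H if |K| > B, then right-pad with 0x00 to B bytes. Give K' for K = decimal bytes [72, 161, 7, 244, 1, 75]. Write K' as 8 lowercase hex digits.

|K| = 6 > B = 4, so first hash the key.
H(K): sum = 72+161+7+244+1+75 = 560; mod 256 = 48 → 30.
Zero-pad H(K) = 30 to 4 bytes: K' = 30 00 00 00.

30000000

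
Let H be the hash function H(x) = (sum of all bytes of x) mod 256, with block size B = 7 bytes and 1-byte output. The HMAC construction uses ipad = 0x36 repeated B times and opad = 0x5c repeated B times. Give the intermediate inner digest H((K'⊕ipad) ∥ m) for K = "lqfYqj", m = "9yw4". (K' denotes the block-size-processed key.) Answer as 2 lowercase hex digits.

96

Key "lqfYqj" = 6c 71 66 59 71 6a is 6 bytes ≤ B = 7; zero-pad to 7 bytes: K' = 6c 71 66 59 71 6a 00.
K' ⊕ ipad = 5a 47 50 6f 47 5c 36.
Inner input = 5a 47 50 6f 47 5c 36 ∥ 39 79 77 34.
Inner hash: sum = 90+71+80+111+71+92+54+57+121+119+52 = 918; mod 256 = 150 → 96.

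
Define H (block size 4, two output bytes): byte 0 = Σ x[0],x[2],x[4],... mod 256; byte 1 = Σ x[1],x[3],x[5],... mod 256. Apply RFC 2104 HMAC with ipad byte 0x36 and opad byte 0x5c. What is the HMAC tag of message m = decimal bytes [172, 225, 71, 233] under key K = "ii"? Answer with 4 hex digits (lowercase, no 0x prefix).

19f0

Key "ii" = 69 69 is 2 bytes ≤ B = 4; zero-pad to 4 bytes: K' = 69 69 00 00.
K' ⊕ ipad = 5f 5f 36 36.  K' ⊕ opad = 35 35 5c 5c.
Inner input = (K'⊕ipad) ∥ m = 5f 5f 36 36 ∥ ac e1 47 e9.
Inner hash: even-index sum = 392 mod 256 = 136; odd-index sum = 607 mod 256 = 95 → 88 5f.
Outer input = (K'⊕opad) ∥ inner = 35 35 5c 5c ∥ 88 5f.
Outer hash (tag): even-index sum = 281 mod 256 = 25; odd-index sum = 240 mod 256 = 240 → 19 f0.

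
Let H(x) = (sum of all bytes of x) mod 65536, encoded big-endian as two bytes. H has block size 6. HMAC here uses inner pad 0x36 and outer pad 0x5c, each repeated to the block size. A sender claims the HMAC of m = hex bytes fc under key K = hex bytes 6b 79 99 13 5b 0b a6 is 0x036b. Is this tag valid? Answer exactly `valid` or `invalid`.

invalid

Key hex bytes 6b 79 99 13 5b 0b a6 is 7 bytes > B = 6, so hash it first: H(key) = 02 9c, then zero-pad to 6 bytes: K' = 02 9c 00 00 00 00.
K' ⊕ ipad = 34 aa 36 36 36 36; K' ⊕ opad = 5e c0 5c 5c 5c 5c.
Inner hash: sum = 52+170+54+54+54+54+252 = 690 → 02 b2.
Outer hash (recomputed tag): sum = 94+192+92+92+92+92+2+178 = 834 → 03 42.
Recomputed tag = 0342; claimed = 036b → mismatch.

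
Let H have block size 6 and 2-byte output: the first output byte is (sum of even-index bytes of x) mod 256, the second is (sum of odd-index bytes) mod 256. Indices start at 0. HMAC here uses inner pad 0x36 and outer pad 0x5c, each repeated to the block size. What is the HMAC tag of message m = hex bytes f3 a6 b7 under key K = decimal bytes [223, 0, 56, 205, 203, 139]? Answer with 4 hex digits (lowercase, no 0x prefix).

Key decimal bytes [223, 0, 56, 205, 203, 139] = df 00 38 cd cb 8b is exactly B = 6 bytes: K' = df 00 38 cd cb 8b.
K' ⊕ ipad = e9 36 0e fb fd bd.  K' ⊕ opad = 83 5c 64 91 97 d7.
Inner input = (K'⊕ipad) ∥ m = e9 36 0e fb fd bd ∥ f3 a6 b7.
Inner hash: even-index sum = 926 mod 256 = 158; odd-index sum = 660 mod 256 = 148 → 9e 94.
Outer input = (K'⊕opad) ∥ inner = 83 5c 64 91 97 d7 ∥ 9e 94.
Outer hash (tag): even-index sum = 540 mod 256 = 28; odd-index sum = 600 mod 256 = 88 → 1c 58.

1c58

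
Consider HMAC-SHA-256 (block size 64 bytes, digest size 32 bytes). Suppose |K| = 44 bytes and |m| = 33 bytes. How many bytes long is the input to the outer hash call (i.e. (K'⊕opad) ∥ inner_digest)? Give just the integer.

96

Key is 44 ≤ 64 bytes, zero-padded: |K'| = 64.
Outer input = (K'⊕opad) ∥ H(inner) → 64 + 32 = 96 bytes.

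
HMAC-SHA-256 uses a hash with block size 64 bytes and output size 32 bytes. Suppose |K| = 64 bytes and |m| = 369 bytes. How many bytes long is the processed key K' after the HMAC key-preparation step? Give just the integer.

Key is 64 ≤ 64 bytes, zero-padded: |K'| = 64.

64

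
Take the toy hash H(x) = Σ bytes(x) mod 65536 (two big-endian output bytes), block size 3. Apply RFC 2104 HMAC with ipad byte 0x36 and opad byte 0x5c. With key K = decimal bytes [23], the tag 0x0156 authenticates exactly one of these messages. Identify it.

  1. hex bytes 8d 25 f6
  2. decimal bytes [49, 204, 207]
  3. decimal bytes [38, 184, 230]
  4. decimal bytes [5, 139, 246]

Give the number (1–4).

Key decimal bytes [23] = 17 is 1 byte ≤ B = 3; zero-pad to 3 bytes: K' = 17 00 00.
K' ⊕ ipad = 21 36 36; K' ⊕ opad = 4b 5c 5c.
m1: inner = H(21 36 36 8d 25 f6) = 02 35; tag = H(4b 5c 5c 02 35) = 013a
m2: inner = H(21 36 36 31 cc cf) = 02 59; tag = H(4b 5c 5c 02 59) = 015e
m3: inner = H(21 36 36 26 b8 e6) = 02 51; tag = H(4b 5c 5c 02 51) = 0156 ← matches
m4: inner = H(21 36 36 05 8b f6) = 02 13; tag = H(4b 5c 5c 02 13) = 0118

3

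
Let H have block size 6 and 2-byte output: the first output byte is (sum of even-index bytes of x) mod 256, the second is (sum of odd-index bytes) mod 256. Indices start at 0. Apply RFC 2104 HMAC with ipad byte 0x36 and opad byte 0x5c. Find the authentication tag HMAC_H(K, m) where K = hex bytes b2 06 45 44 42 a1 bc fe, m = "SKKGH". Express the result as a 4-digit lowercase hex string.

Key hex bytes b2 06 45 44 42 a1 bc fe is 8 bytes > B = 6, so hash it first: H(key) = f5 e9, then zero-pad to 6 bytes: K' = f5 e9 00 00 00 00.
K' ⊕ ipad = c3 df 36 36 36 36.  K' ⊕ opad = a9 b5 5c 5c 5c 5c.
Inner input = (K'⊕ipad) ∥ m = c3 df 36 36 36 36 ∥ 53 4b 4b 47 48.
Inner hash: even-index sum = 533 mod 256 = 21; odd-index sum = 477 mod 256 = 221 → 15 dd.
Outer input = (K'⊕opad) ∥ inner = a9 b5 5c 5c 5c 5c ∥ 15 dd.
Outer hash (tag): even-index sum = 374 mod 256 = 118; odd-index sum = 586 mod 256 = 74 → 76 4a.

764a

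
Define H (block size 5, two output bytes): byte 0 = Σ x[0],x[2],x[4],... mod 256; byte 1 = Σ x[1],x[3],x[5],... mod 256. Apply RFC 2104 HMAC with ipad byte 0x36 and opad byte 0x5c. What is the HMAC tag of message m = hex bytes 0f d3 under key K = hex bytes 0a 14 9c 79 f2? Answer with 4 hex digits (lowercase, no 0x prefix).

Key hex bytes 0a 14 9c 79 f2 is exactly B = 5 bytes: K' = 0a 14 9c 79 f2.
K' ⊕ ipad = 3c 22 aa 4f c4.  K' ⊕ opad = 56 48 c0 25 ae.
Inner input = (K'⊕ipad) ∥ m = 3c 22 aa 4f c4 ∥ 0f d3.
Inner hash: even-index sum = 637 mod 256 = 125; odd-index sum = 128 mod 256 = 128 → 7d 80.
Outer input = (K'⊕opad) ∥ inner = 56 48 c0 25 ae ∥ 7d 80.
Outer hash (tag): even-index sum = 580 mod 256 = 68; odd-index sum = 234 mod 256 = 234 → 44 ea.

44ea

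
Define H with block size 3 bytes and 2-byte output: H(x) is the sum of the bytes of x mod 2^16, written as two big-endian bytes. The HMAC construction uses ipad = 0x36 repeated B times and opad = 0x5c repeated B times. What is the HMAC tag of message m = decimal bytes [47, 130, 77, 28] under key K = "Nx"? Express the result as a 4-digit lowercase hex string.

Key "Nx" = 4e 78 is 2 bytes ≤ B = 3; zero-pad to 3 bytes: K' = 4e 78 00.
K' ⊕ ipad = 78 4e 36.  K' ⊕ opad = 12 24 5c.
Inner input = (K'⊕ipad) ∥ m = 78 4e 36 ∥ 2f 82 4d 1c.
Inner hash: sum = 120+78+54+47+130+77+28 = 534 → 02 16.
Outer input = (K'⊕opad) ∥ inner = 12 24 5c ∥ 02 16.
Outer hash (tag): sum = 18+36+92+2+22 = 170 → 00 aa.

00aa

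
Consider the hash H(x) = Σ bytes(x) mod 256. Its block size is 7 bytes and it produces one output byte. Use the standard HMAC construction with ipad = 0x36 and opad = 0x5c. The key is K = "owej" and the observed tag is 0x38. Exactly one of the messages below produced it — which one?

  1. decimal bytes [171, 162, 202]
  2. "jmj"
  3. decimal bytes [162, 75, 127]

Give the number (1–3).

3

Key "owej" = 6f 77 65 6a is 4 bytes ≤ B = 7; zero-pad to 7 bytes: K' = 6f 77 65 6a 00 00 00.
K' ⊕ ipad = 59 41 53 5c 36 36 36; K' ⊕ opad = 33 2b 39 36 5c 5c 5c.
m1: inner = H(59 41 53 5c 36 36 36 ab a2 ca) = 02; tag = H(33 2b 39 36 5c 5c 5c 02) = e3
m2: inner = H(59 41 53 5c 36 36 36 6a 6d 6a) = 2c; tag = H(33 2b 39 36 5c 5c 5c 2c) = 0d
m3: inner = H(59 41 53 5c 36 36 36 a2 4b 7f) = 57; tag = H(33 2b 39 36 5c 5c 5c 57) = 38 ← matches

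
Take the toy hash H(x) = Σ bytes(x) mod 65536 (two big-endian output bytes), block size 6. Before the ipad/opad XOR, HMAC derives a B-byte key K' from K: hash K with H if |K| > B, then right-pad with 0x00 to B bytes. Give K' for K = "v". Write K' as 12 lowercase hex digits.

760000000000

Key "v" = 76 is 1 byte ≤ B = 6; zero-pad to 6 bytes: K' = 76 00 00 00 00 00.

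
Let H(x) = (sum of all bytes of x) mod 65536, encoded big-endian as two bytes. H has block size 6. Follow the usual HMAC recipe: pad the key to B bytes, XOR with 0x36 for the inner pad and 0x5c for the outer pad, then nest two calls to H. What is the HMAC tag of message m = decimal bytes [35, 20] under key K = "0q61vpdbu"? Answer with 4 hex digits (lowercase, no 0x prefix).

02a8

Key "0q61vpdbu" = 30 71 36 31 76 70 64 62 75 is 9 bytes > B = 6, so hash it first: H(key) = 03 29, then zero-pad to 6 bytes: K' = 03 29 00 00 00 00.
K' ⊕ ipad = 35 1f 36 36 36 36.  K' ⊕ opad = 5f 75 5c 5c 5c 5c.
Inner input = (K'⊕ipad) ∥ m = 35 1f 36 36 36 36 ∥ 23 14.
Inner hash: sum = 53+31+54+54+54+54+35+20 = 355 → 01 63.
Outer input = (K'⊕opad) ∥ inner = 5f 75 5c 5c 5c 5c ∥ 01 63.
Outer hash (tag): sum = 95+117+92+92+92+92+1+99 = 680 → 02 a8.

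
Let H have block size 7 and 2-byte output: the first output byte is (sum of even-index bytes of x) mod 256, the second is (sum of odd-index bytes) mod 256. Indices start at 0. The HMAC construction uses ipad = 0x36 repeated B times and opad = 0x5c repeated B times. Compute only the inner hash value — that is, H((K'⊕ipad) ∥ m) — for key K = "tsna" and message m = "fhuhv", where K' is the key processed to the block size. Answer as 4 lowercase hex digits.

d623

Key "tsna" = 74 73 6e 61 is 4 bytes ≤ B = 7; zero-pad to 7 bytes: K' = 74 73 6e 61 00 00 00.
K' ⊕ ipad = 42 45 58 57 36 36 36.
Inner input = 42 45 58 57 36 36 36 ∥ 66 68 75 68 76.
Inner hash: even-index sum = 470 mod 256 = 214; odd-index sum = 547 mod 256 = 35 → d6 23.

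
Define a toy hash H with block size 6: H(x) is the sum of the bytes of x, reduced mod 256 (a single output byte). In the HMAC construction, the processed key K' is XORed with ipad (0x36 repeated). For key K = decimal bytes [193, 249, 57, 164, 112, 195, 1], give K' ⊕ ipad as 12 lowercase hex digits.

fd3636363636

Key decimal bytes [193, 249, 57, 164, 112, 195, 1] = c1 f9 39 a4 70 c3 01 is 7 bytes > B = 6, so hash it first: H(key) = cb, then zero-pad to 6 bytes: K' = cb 00 00 00 00 00.
XOR each byte with 0x36: cb⊕36=fd, 00⊕36=36, 00⊕36=36, 00⊕36=36, 00⊕36=36, 00⊕36=36.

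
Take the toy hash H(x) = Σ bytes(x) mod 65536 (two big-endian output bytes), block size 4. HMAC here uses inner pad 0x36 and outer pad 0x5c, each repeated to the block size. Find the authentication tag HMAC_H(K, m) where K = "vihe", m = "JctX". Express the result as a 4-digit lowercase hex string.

0197

Key "vihe" = 76 69 68 65 is exactly B = 4 bytes: K' = 76 69 68 65.
K' ⊕ ipad = 40 5f 5e 53.  K' ⊕ opad = 2a 35 34 39.
Inner input = (K'⊕ipad) ∥ m = 40 5f 5e 53 ∥ 4a 63 74 58.
Inner hash: sum = 64+95+94+83+74+99+116+88 = 713 → 02 c9.
Outer input = (K'⊕opad) ∥ inner = 2a 35 34 39 ∥ 02 c9.
Outer hash (tag): sum = 42+53+52+57+2+201 = 407 → 01 97.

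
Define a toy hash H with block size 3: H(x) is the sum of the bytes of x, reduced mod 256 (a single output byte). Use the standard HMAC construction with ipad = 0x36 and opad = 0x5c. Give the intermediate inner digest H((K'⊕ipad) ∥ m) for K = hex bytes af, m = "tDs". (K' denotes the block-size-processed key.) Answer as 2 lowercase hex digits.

Key hex bytes af is 1 byte ≤ B = 3; zero-pad to 3 bytes: K' = af 00 00.
K' ⊕ ipad = 99 36 36.
Inner input = 99 36 36 ∥ 74 44 73.
Inner hash: sum = 153+54+54+116+68+115 = 560; mod 256 = 48 → 30.

30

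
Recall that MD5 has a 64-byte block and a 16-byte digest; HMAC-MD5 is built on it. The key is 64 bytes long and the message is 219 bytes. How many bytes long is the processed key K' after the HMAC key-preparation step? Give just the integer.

64

Key is 64 ≤ 64 bytes, zero-padded: |K'| = 64.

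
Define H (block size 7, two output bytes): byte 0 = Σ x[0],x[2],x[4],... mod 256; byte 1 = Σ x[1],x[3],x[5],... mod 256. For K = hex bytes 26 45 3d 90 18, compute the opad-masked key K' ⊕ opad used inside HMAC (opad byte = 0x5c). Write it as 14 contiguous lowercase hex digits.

Key hex bytes 26 45 3d 90 18 is 5 bytes ≤ B = 7; zero-pad to 7 bytes: K' = 26 45 3d 90 18 00 00.
XOR each byte with 0x5c: 26⊕5c=7a, 45⊕5c=19, 3d⊕5c=61, 90⊕5c=cc, 18⊕5c=44, 00⊕5c=5c, 00⊕5c=5c.

7a1961cc445c5c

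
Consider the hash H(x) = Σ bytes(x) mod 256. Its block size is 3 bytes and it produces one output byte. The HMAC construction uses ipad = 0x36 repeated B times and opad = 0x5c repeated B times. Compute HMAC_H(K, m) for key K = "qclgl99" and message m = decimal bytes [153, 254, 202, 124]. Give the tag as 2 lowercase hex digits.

Key "qclgl99" = 71 63 6c 67 6c 39 39 is 7 bytes > B = 3, so hash it first: H(key) = 85, then zero-pad to 3 bytes: K' = 85 00 00.
K' ⊕ ipad = b3 36 36.  K' ⊕ opad = d9 5c 5c.
Inner input = (K'⊕ipad) ∥ m = b3 36 36 ∥ 99 fe ca 7c.
Inner hash: sum = 179+54+54+153+254+202+124 = 1020; mod 256 = 252 → fc.
Outer input = (K'⊕opad) ∥ inner = d9 5c 5c ∥ fc.
Outer hash (tag): sum = 217+92+92+252 = 653; mod 256 = 141 → 8d.

8d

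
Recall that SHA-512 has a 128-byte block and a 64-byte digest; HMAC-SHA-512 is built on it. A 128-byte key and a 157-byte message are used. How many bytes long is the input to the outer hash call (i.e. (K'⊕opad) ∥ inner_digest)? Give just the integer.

192

Key is 128 ≤ 128 bytes, zero-padded: |K'| = 128.
Outer input = (K'⊕opad) ∥ H(inner) → 128 + 64 = 192 bytes.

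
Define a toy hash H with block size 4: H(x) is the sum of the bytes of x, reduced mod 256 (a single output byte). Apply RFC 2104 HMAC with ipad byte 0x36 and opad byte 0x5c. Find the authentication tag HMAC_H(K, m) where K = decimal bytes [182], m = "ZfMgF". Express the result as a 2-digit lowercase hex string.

Key decimal bytes [182] = b6 is 1 byte ≤ B = 4; zero-pad to 4 bytes: K' = b6 00 00 00.
K' ⊕ ipad = 80 36 36 36.  K' ⊕ opad = ea 5c 5c 5c.
Inner input = (K'⊕ipad) ∥ m = 80 36 36 36 ∥ 5a 66 4d 67 46.
Inner hash: sum = 128+54+54+54+90+102+77+103+70 = 732; mod 256 = 220 → dc.
Outer input = (K'⊕opad) ∥ inner = ea 5c 5c 5c ∥ dc.
Outer hash (tag): sum = 234+92+92+92+220 = 730; mod 256 = 218 → da.

da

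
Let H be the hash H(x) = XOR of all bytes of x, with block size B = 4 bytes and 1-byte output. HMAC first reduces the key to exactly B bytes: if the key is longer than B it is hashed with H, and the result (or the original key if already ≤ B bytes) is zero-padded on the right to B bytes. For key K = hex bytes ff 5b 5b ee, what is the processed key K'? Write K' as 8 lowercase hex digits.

ff5b5bee

Key hex bytes ff 5b 5b ee is exactly B = 4 bytes: K' = ff 5b 5b ee.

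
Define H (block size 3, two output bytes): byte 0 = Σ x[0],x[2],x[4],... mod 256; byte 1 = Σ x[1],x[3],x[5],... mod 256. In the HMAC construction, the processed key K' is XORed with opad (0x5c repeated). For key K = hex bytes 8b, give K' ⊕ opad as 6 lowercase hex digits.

Key hex bytes 8b is 1 byte ≤ B = 3; zero-pad to 3 bytes: K' = 8b 00 00.
XOR each byte with 0x5c: 8b⊕5c=d7, 00⊕5c=5c, 00⊕5c=5c.

d75c5c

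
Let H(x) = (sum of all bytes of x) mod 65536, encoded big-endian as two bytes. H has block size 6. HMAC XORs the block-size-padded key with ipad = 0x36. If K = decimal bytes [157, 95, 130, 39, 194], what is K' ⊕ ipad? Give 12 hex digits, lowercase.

ab69b411f436

Key decimal bytes [157, 95, 130, 39, 194] = 9d 5f 82 27 c2 is 5 bytes ≤ B = 6; zero-pad to 6 bytes: K' = 9d 5f 82 27 c2 00.
XOR each byte with 0x36: 9d⊕36=ab, 5f⊕36=69, 82⊕36=b4, 27⊕36=11, c2⊕36=f4, 00⊕36=36.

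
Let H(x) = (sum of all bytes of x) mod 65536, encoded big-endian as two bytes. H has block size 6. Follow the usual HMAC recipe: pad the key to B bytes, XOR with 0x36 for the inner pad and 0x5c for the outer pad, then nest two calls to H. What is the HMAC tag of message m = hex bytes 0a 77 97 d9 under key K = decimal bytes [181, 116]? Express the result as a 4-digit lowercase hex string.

Key decimal bytes [181, 116] = b5 74 is 2 bytes ≤ B = 6; zero-pad to 6 bytes: K' = b5 74 00 00 00 00.
K' ⊕ ipad = 83 42 36 36 36 36.  K' ⊕ opad = e9 28 5c 5c 5c 5c.
Inner input = (K'⊕ipad) ∥ m = 83 42 36 36 36 36 ∥ 0a 77 97 d9.
Inner hash: sum = 131+66+54+54+54+54+10+119+151+217 = 910 → 03 8e.
Outer input = (K'⊕opad) ∥ inner = e9 28 5c 5c 5c 5c ∥ 03 8e.
Outer hash (tag): sum = 233+40+92+92+92+92+3+142 = 786 → 03 12.

0312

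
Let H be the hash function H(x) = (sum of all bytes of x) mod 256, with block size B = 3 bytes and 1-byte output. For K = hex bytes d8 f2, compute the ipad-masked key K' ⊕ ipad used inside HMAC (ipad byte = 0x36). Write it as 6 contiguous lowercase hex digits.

Key hex bytes d8 f2 is 2 bytes ≤ B = 3; zero-pad to 3 bytes: K' = d8 f2 00.
XOR each byte with 0x36: d8⊕36=ee, f2⊕36=c4, 00⊕36=36.

eec436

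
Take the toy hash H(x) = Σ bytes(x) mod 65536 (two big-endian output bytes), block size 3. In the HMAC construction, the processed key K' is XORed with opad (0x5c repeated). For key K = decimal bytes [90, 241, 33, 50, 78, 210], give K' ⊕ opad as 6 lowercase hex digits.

Key decimal bytes [90, 241, 33, 50, 78, 210] = 5a f1 21 32 4e d2 is 6 bytes > B = 3, so hash it first: H(key) = 02 be, then zero-pad to 3 bytes: K' = 02 be 00.
XOR each byte with 0x5c: 02⊕5c=5e, be⊕5c=e2, 00⊕5c=5c.

5ee25c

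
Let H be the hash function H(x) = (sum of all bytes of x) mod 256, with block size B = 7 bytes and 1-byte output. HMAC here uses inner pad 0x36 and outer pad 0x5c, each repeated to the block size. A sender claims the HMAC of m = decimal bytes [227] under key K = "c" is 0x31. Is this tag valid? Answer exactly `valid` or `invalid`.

invalid

Key "c" = 63 is 1 byte ≤ B = 7; zero-pad to 7 bytes: K' = 63 00 00 00 00 00 00.
K' ⊕ ipad = 55 36 36 36 36 36 36; K' ⊕ opad = 3f 5c 5c 5c 5c 5c 5c.
Inner hash: sum = 85+54+54+54+54+54+54+227 = 636; mod 256 = 124 → 7c.
Outer hash (recomputed tag): sum = 63+92+92+92+92+92+92+124 = 739; mod 256 = 227 → e3.
Recomputed tag = e3; claimed = 31 → mismatch.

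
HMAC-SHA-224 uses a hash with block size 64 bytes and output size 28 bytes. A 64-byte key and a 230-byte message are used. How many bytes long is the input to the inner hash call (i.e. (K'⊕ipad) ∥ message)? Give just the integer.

Key is 64 ≤ 64 bytes, zero-padded: |K'| = 64.
Inner input = (K'⊕ipad) ∥ m → 64 + 230 = 294 bytes.

294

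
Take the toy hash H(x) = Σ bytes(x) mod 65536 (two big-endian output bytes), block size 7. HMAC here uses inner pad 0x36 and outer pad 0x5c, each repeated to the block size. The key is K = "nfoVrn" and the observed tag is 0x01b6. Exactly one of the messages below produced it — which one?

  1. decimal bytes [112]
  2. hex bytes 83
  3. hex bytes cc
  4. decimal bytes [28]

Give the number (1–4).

Key "nfoVrn" = 6e 66 6f 56 72 6e is 6 bytes ≤ B = 7; zero-pad to 7 bytes: K' = 6e 66 6f 56 72 6e 00.
K' ⊕ ipad = 58 50 59 60 44 58 36; K' ⊕ opad = 32 3a 33 0a 2e 32 5c.
m1: inner = H(58 50 59 60 44 58 36 70) = 02 a3; tag = H(32 3a 33 0a 2e 32 5c 02 a3) = 020a
m2: inner = H(58 50 59 60 44 58 36 83) = 02 b6; tag = H(32 3a 33 0a 2e 32 5c 02 b6) = 021d
m3: inner = H(58 50 59 60 44 58 36 cc) = 02 ff; tag = H(32 3a 33 0a 2e 32 5c 02 ff) = 0266
m4: inner = H(58 50 59 60 44 58 36 1c) = 02 4f; tag = H(32 3a 33 0a 2e 32 5c 02 4f) = 01b6 ← matches

4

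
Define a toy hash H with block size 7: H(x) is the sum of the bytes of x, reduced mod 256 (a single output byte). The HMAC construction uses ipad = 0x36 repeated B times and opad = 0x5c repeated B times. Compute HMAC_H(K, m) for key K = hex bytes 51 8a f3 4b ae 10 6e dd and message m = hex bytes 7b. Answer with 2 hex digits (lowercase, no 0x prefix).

Key hex bytes 51 8a f3 4b ae 10 6e dd is 8 bytes > B = 7, so hash it first: H(key) = 22, then zero-pad to 7 bytes: K' = 22 00 00 00 00 00 00.
K' ⊕ ipad = 14 36 36 36 36 36 36.  K' ⊕ opad = 7e 5c 5c 5c 5c 5c 5c.
Inner input = (K'⊕ipad) ∥ m = 14 36 36 36 36 36 36 ∥ 7b.
Inner hash: sum = 20+54+54+54+54+54+54+123 = 467; mod 256 = 211 → d3.
Outer input = (K'⊕opad) ∥ inner = 7e 5c 5c 5c 5c 5c 5c ∥ d3.
Outer hash (tag): sum = 126+92+92+92+92+92+92+211 = 889; mod 256 = 121 → 79.

79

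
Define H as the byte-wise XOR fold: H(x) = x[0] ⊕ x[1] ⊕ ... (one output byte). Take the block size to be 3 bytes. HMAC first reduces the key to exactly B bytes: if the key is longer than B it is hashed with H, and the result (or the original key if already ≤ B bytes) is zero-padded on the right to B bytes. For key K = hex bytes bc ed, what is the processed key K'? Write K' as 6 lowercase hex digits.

Key hex bytes bc ed is 2 bytes ≤ B = 3; zero-pad to 3 bytes: K' = bc ed 00.

bced00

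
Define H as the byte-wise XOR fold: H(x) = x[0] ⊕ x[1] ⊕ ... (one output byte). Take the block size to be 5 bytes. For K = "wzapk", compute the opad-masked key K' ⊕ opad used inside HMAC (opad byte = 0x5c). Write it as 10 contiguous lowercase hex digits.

2b263d2c37

Key "wzapk" = 77 7a 61 70 6b is exactly B = 5 bytes: K' = 77 7a 61 70 6b.
XOR each byte with 0x5c: 77⊕5c=2b, 7a⊕5c=26, 61⊕5c=3d, 70⊕5c=2c, 6b⊕5c=37.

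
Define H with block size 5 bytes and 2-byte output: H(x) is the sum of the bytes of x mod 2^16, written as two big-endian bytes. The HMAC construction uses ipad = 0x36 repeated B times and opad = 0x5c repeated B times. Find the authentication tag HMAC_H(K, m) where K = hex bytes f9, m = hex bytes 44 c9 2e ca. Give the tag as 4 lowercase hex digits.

Key hex bytes f9 is 1 byte ≤ B = 5; zero-pad to 5 bytes: K' = f9 00 00 00 00.
K' ⊕ ipad = cf 36 36 36 36.  K' ⊕ opad = a5 5c 5c 5c 5c.
Inner input = (K'⊕ipad) ∥ m = cf 36 36 36 36 ∥ 44 c9 2e ca.
Inner hash: sum = 207+54+54+54+54+68+201+46+202 = 940 → 03 ac.
Outer input = (K'⊕opad) ∥ inner = a5 5c 5c 5c 5c ∥ 03 ac.
Outer hash (tag): sum = 165+92+92+92+92+3+172 = 708 → 02 c4.

02c4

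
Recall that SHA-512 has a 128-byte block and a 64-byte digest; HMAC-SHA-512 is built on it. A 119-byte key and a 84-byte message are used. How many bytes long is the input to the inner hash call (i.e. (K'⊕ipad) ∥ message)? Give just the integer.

212

Key is 119 ≤ 128 bytes, zero-padded: |K'| = 128.
Inner input = (K'⊕ipad) ∥ m → 128 + 84 = 212 bytes.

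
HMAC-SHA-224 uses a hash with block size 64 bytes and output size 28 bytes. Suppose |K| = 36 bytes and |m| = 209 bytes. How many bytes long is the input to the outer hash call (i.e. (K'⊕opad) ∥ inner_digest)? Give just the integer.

92

Key is 36 ≤ 64 bytes, zero-padded: |K'| = 64.
Outer input = (K'⊕opad) ∥ H(inner) → 64 + 28 = 92 bytes.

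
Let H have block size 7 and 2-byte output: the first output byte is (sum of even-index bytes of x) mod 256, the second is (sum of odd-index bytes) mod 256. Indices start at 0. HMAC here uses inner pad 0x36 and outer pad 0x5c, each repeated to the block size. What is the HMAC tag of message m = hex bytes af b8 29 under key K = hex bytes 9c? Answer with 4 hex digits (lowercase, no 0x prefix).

4e18

Key hex bytes 9c is 1 byte ≤ B = 7; zero-pad to 7 bytes: K' = 9c 00 00 00 00 00 00.
K' ⊕ ipad = aa 36 36 36 36 36 36.  K' ⊕ opad = c0 5c 5c 5c 5c 5c 5c.
Inner input = (K'⊕ipad) ∥ m = aa 36 36 36 36 36 36 ∥ af b8 29.
Inner hash: even-index sum = 516 mod 256 = 4; odd-index sum = 378 mod 256 = 122 → 04 7a.
Outer input = (K'⊕opad) ∥ inner = c0 5c 5c 5c 5c 5c 5c ∥ 04 7a.
Outer hash (tag): even-index sum = 590 mod 256 = 78; odd-index sum = 280 mod 256 = 24 → 4e 18.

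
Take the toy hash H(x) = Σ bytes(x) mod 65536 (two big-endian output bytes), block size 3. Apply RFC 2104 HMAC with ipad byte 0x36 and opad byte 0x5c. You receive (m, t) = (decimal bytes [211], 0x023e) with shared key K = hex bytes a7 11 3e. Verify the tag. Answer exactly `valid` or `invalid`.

valid

Key hex bytes a7 11 3e is exactly B = 3 bytes: K' = a7 11 3e.
K' ⊕ ipad = 91 27 08; K' ⊕ opad = fb 4d 62.
Inner hash: sum = 145+39+8+211 = 403 → 01 93.
Outer hash (recomputed tag): sum = 251+77+98+1+147 = 574 → 02 3e.
Recomputed tag = 023e; claimed = 023e → match.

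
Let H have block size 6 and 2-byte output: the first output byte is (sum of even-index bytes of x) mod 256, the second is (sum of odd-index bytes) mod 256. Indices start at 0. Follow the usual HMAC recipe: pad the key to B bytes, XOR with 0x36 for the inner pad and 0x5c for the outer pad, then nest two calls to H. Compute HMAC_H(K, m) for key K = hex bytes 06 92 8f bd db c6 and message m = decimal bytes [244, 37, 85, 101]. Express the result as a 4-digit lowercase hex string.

Key hex bytes 06 92 8f bd db c6 is exactly B = 6 bytes: K' = 06 92 8f bd db c6.
K' ⊕ ipad = 30 a4 b9 8b ed f0.  K' ⊕ opad = 5a ce d3 e1 87 9a.
Inner input = (K'⊕ipad) ∥ m = 30 a4 b9 8b ed f0 ∥ f4 25 55 65.
Inner hash: even-index sum = 799 mod 256 = 31; odd-index sum = 681 mod 256 = 169 → 1f a9.
Outer input = (K'⊕opad) ∥ inner = 5a ce d3 e1 87 9a ∥ 1f a9.
Outer hash (tag): even-index sum = 467 mod 256 = 211; odd-index sum = 754 mod 256 = 242 → d3 f2.

d3f2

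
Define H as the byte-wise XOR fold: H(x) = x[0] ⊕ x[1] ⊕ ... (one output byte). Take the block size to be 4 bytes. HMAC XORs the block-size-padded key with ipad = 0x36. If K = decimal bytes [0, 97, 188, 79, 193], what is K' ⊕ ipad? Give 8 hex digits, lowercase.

Key decimal bytes [0, 97, 188, 79, 193] = 00 61 bc 4f c1 is 5 bytes > B = 4, so hash it first: H(key) = 53, then zero-pad to 4 bytes: K' = 53 00 00 00.
XOR each byte with 0x36: 53⊕36=65, 00⊕36=36, 00⊕36=36, 00⊕36=36.

65363636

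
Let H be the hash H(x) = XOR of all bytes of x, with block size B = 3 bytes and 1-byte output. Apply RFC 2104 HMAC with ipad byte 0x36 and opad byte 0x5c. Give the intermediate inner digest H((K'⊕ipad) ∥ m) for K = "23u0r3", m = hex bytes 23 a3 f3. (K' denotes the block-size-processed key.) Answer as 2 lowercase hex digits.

40

Key "23u0r3" = 32 33 75 30 72 33 is 6 bytes > B = 3, so hash it first: H(key) = 05, then zero-pad to 3 bytes: K' = 05 00 00.
K' ⊕ ipad = 33 36 36.
Inner input = 33 36 36 ∥ 23 a3 f3.
Inner hash: XOR 33⊕36⊕36⊕23⊕a3⊕f3 = 40.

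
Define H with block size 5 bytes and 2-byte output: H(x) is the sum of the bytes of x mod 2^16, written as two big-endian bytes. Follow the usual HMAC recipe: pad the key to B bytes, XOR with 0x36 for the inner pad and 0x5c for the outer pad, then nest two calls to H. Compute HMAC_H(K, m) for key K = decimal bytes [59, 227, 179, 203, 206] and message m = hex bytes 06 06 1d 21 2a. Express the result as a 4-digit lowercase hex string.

0411

Key decimal bytes [59, 227, 179, 203, 206] = 3b e3 b3 cb ce is exactly B = 5 bytes: K' = 3b e3 b3 cb ce.
K' ⊕ ipad = 0d d5 85 fd f8.  K' ⊕ opad = 67 bf ef 97 92.
Inner input = (K'⊕ipad) ∥ m = 0d d5 85 fd f8 ∥ 06 06 1d 21 2a.
Inner hash: sum = 13+213+133+253+248+6+6+29+33+42 = 976 → 03 d0.
Outer input = (K'⊕opad) ∥ inner = 67 bf ef 97 92 ∥ 03 d0.
Outer hash (tag): sum = 103+191+239+151+146+3+208 = 1041 → 04 11.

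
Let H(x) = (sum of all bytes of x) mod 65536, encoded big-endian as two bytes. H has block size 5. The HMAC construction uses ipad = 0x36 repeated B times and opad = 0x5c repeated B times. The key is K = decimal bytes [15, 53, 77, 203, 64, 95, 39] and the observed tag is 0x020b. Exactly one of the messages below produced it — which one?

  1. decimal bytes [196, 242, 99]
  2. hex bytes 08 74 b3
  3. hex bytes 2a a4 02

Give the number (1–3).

Key decimal bytes [15, 53, 77, 203, 64, 95, 39] = 0f 35 4d cb 40 5f 27 is 7 bytes > B = 5, so hash it first: H(key) = 02 22, then zero-pad to 5 bytes: K' = 02 22 00 00 00.
K' ⊕ ipad = 34 14 36 36 36; K' ⊕ opad = 5e 7e 5c 5c 5c.
m1: inner = H(34 14 36 36 36 c4 f2 63) = 03 03; tag = H(5e 7e 5c 5c 5c 03 03) = 01f6
m2: inner = H(34 14 36 36 36 08 74 b3) = 02 19; tag = H(5e 7e 5c 5c 5c 02 19) = 020b ← matches
m3: inner = H(34 14 36 36 36 2a a4 02) = 01 ba; tag = H(5e 7e 5c 5c 5c 01 ba) = 02ab

2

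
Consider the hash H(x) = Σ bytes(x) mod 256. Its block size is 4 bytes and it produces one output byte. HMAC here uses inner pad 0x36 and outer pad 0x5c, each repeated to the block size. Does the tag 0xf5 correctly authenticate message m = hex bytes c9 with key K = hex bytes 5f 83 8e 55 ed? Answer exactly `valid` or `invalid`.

invalid

Key hex bytes 5f 83 8e 55 ed is 5 bytes > B = 4, so hash it first: H(key) = b2, then zero-pad to 4 bytes: K' = b2 00 00 00.
K' ⊕ ipad = 84 36 36 36; K' ⊕ opad = ee 5c 5c 5c.
Inner hash: sum = 132+54+54+54+201 = 495; mod 256 = 239 → ef.
Outer hash (recomputed tag): sum = 238+92+92+92+239 = 753; mod 256 = 241 → f1.
Recomputed tag = f1; claimed = f5 → mismatch.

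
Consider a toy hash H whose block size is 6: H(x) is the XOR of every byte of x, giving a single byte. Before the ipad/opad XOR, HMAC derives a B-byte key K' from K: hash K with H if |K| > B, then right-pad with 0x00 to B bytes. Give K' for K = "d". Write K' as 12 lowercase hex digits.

Key "d" = 64 is 1 byte ≤ B = 6; zero-pad to 6 bytes: K' = 64 00 00 00 00 00.

640000000000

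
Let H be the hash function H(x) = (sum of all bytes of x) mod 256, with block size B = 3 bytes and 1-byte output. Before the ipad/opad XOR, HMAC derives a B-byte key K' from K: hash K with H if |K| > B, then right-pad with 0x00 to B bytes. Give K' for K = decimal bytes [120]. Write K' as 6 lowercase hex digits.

Key decimal bytes [120] = 78 is 1 byte ≤ B = 3; zero-pad to 3 bytes: K' = 78 00 00.

780000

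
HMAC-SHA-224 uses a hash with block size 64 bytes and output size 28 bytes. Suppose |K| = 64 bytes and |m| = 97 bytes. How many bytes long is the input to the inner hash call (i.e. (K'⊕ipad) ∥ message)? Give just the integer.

161

Key is 64 ≤ 64 bytes, zero-padded: |K'| = 64.
Inner input = (K'⊕ipad) ∥ m → 64 + 97 = 161 bytes.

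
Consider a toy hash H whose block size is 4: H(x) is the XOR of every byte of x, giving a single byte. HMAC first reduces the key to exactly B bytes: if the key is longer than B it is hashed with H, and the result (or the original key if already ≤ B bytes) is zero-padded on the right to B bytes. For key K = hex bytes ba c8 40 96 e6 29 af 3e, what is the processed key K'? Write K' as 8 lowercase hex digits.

|K| = 8 > B = 4, so first hash the key.
H(K): XOR ba⊕c8⊕40⊕96⊕e6⊕29⊕af⊕3e = fa.
Zero-pad H(K) = fa to 4 bytes: K' = fa 00 00 00.

fa000000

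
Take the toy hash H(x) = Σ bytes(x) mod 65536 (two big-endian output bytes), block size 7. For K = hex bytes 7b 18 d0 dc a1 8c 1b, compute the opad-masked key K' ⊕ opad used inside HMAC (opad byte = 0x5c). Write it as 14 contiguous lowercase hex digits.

27448c80fdd047

Key hex bytes 7b 18 d0 dc a1 8c 1b is exactly B = 7 bytes: K' = 7b 18 d0 dc a1 8c 1b.
XOR each byte with 0x5c: 7b⊕5c=27, 18⊕5c=44, d0⊕5c=8c, dc⊕5c=80, a1⊕5c=fd, 8c⊕5c=d0, 1b⊕5c=47.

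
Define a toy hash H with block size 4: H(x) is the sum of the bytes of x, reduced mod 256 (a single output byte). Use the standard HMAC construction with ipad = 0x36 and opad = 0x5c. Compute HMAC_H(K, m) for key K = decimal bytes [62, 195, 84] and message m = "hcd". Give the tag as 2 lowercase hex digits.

Key decimal bytes [62, 195, 84] = 3e c3 54 is 3 bytes ≤ B = 4; zero-pad to 4 bytes: K' = 3e c3 54 00.
K' ⊕ ipad = 08 f5 62 36.  K' ⊕ opad = 62 9f 08 5c.
Inner input = (K'⊕ipad) ∥ m = 08 f5 62 36 ∥ 68 63 64.
Inner hash: sum = 8+245+98+54+104+99+100 = 708; mod 256 = 196 → c4.
Outer input = (K'⊕opad) ∥ inner = 62 9f 08 5c ∥ c4.
Outer hash (tag): sum = 98+159+8+92+196 = 553; mod 256 = 41 → 29.

29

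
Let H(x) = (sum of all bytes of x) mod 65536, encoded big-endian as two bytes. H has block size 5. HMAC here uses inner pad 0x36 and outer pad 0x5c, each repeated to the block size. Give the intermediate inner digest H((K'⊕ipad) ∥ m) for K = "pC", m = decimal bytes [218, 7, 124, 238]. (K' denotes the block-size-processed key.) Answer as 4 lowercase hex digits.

Key "pC" = 70 43 is 2 bytes ≤ B = 5; zero-pad to 5 bytes: K' = 70 43 00 00 00.
K' ⊕ ipad = 46 75 36 36 36.
Inner input = 46 75 36 36 36 ∥ da 07 7c ee.
Inner hash: sum = 70+117+54+54+54+218+7+124+238 = 936 → 03 a8.

03a8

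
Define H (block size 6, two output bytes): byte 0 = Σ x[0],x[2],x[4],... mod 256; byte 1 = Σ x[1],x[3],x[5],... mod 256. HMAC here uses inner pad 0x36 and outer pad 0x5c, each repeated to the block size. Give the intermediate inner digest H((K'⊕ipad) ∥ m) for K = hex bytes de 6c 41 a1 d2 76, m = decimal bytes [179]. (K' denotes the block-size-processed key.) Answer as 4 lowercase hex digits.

f631

Key hex bytes de 6c 41 a1 d2 76 is exactly B = 6 bytes: K' = de 6c 41 a1 d2 76.
K' ⊕ ipad = e8 5a 77 97 e4 40.
Inner input = e8 5a 77 97 e4 40 ∥ b3.
Inner hash: even-index sum = 758 mod 256 = 246; odd-index sum = 305 mod 256 = 49 → f6 31.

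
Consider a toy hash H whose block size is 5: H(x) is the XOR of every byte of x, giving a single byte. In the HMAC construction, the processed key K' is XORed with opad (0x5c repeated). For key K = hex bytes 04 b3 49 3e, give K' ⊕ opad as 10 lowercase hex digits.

58ef15625c

Key hex bytes 04 b3 49 3e is 4 bytes ≤ B = 5; zero-pad to 5 bytes: K' = 04 b3 49 3e 00.
XOR each byte with 0x5c: 04⊕5c=58, b3⊕5c=ef, 49⊕5c=15, 3e⊕5c=62, 00⊕5c=5c.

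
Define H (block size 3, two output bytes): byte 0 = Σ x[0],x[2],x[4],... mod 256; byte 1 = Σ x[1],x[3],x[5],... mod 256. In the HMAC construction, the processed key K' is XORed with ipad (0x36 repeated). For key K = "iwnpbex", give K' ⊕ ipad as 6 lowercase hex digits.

877a36

Key "iwnpbex" = 69 77 6e 70 62 65 78 is 7 bytes > B = 3, so hash it first: H(key) = b1 4c, then zero-pad to 3 bytes: K' = b1 4c 00.
XOR each byte with 0x36: b1⊕36=87, 4c⊕36=7a, 00⊕36=36.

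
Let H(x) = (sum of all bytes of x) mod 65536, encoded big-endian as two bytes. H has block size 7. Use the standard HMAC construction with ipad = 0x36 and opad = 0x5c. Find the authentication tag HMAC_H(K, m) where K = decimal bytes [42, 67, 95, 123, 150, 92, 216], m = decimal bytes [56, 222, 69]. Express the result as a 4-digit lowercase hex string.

02ab

Key decimal bytes [42, 67, 95, 123, 150, 92, 216] = 2a 43 5f 7b 96 5c d8 is exactly B = 7 bytes: K' = 2a 43 5f 7b 96 5c d8.
K' ⊕ ipad = 1c 75 69 4d a0 6a ee.  K' ⊕ opad = 76 1f 03 27 ca 00 84.
Inner input = (K'⊕ipad) ∥ m = 1c 75 69 4d a0 6a ee ∥ 38 de 45.
Inner hash: sum = 28+117+105+77+160+106+238+56+222+69 = 1178 → 04 9a.
Outer input = (K'⊕opad) ∥ inner = 76 1f 03 27 ca 00 84 ∥ 04 9a.
Outer hash (tag): sum = 118+31+3+39+202+0+132+4+154 = 683 → 02 ab.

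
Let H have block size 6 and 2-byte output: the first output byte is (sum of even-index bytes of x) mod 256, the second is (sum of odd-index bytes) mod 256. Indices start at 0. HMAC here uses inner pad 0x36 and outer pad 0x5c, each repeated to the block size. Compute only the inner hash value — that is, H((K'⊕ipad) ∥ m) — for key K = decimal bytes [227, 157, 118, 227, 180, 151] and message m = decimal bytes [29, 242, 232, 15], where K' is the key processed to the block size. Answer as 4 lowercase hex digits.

9c22

Key decimal bytes [227, 157, 118, 227, 180, 151] = e3 9d 76 e3 b4 97 is exactly B = 6 bytes: K' = e3 9d 76 e3 b4 97.
K' ⊕ ipad = d5 ab 40 d5 82 a1.
Inner input = d5 ab 40 d5 82 a1 ∥ 1d f2 e8 0f.
Inner hash: even-index sum = 668 mod 256 = 156; odd-index sum = 802 mod 256 = 34 → 9c 22.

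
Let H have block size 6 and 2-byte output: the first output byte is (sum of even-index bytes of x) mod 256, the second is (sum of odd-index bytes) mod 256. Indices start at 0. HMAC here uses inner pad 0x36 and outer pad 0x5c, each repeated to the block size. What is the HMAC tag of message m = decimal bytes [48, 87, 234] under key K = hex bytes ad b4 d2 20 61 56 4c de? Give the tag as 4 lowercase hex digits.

c80d

Key hex bytes ad b4 d2 20 61 56 4c de is 8 bytes > B = 6, so hash it first: H(key) = 2c 08, then zero-pad to 6 bytes: K' = 2c 08 00 00 00 00.
K' ⊕ ipad = 1a 3e 36 36 36 36.  K' ⊕ opad = 70 54 5c 5c 5c 5c.
Inner input = (K'⊕ipad) ∥ m = 1a 3e 36 36 36 36 ∥ 30 57 ea.
Inner hash: even-index sum = 416 mod 256 = 160; odd-index sum = 257 mod 256 = 1 → a0 01.
Outer input = (K'⊕opad) ∥ inner = 70 54 5c 5c 5c 5c ∥ a0 01.
Outer hash (tag): even-index sum = 456 mod 256 = 200; odd-index sum = 269 mod 256 = 13 → c8 0d.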